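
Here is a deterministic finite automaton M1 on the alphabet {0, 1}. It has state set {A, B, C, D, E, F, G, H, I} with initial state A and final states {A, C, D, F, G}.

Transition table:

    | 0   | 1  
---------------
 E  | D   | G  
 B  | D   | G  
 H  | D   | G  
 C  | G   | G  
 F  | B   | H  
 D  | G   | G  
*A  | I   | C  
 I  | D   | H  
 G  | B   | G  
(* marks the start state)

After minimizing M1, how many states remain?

First remove the unreachable states {E,F}; 7 states remain.
Start with accepting vs non-accepting: {A,C,D,G} | {B,H,I}.
Refine {A,C,D,G} on symbol 0: members go to different blocks, giving {A,G} and {C,D}.
On input 1, block {A,G} splits into {A} and {G}.
Split {B,H,I} by δ(·,1) → {B,H} and {I}.
The partition is now stable with 5 blocks: {A} | {B,H} | {C,D} | {G} | {I}.

5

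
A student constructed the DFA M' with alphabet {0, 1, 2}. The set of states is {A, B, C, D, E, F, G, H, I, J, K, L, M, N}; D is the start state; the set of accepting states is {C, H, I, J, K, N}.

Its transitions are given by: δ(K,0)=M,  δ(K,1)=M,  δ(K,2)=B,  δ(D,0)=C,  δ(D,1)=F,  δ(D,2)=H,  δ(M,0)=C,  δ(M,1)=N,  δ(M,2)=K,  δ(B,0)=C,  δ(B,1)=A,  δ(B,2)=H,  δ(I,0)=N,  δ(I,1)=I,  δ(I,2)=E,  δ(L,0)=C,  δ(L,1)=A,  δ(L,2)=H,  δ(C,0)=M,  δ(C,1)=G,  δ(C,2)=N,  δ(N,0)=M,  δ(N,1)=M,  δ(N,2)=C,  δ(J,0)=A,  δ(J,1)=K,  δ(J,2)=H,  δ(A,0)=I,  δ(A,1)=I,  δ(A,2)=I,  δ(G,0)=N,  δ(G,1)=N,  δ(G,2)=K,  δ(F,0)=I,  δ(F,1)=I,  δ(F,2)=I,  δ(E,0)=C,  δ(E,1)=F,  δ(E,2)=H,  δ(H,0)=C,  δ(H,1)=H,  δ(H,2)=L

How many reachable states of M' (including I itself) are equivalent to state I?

2

Reachable states from the start: {A,B,C,D,E,F,G,H,I,K,L,M,N}. Unreachable: {J} — drop them.
Start with accepting vs non-accepting: {C,H,I,K,N} | {A,B,D,E,F,G,L,M}.
Split {C,H,I,K,N} by δ(·,0) → {C,K,N} and {H,I}.
Split {C,K,N} by δ(·,2) → {C,N} and {K}.
Split {A,B,D,E,F,G,L,M} by δ(·,0) → {B,D,E,G,L,M} and {A,F}.
On input 1, block {B,D,E,G,L,M} splits into {B,D,E,L} and {G,M}.
Stable partition: {C,N} | {B,D,E,L} | {H,I} | {K} | {A,F} | {G,M} — 6 equivalence classes.
State I belongs to the block {H,I}, which has 2 states.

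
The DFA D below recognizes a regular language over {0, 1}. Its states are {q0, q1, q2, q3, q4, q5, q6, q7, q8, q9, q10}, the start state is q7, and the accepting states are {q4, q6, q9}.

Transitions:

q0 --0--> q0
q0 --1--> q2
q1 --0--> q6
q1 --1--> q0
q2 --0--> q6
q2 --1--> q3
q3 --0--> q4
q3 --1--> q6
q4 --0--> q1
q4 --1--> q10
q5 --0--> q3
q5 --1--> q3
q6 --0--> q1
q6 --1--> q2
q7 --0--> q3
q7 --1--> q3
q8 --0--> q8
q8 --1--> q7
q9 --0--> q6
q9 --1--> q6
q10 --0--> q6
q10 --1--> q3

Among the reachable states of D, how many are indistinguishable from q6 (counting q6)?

2

Reachable states from the start: {q0,q1,q2,q3,q4,q6,q7,q10}. Unreachable: {q5,q8,q9} — drop them.
Initial partition by acceptance: {q4,q6} | {q0,q1,q2,q3,q7,q10}.
Refine {q0,q1,q2,q3,q7,q10} on symbol 0: members go to different blocks, giving {q1,q2,q3,q10} and {q0,q7}.
Refine {q1,q2,q3,q10} on symbol 1: members go to different blocks, giving {q2,q10} and {q1} and {q3}.
On input 0, block {q0,q7} splits into {q0} and {q7}.
The partition is now stable with 6 blocks: {q4,q6} | {q2,q10} | {q0} | {q1} | {q3} | {q7}.
The equivalence class containing q6 is {q4,q6}, of size 2.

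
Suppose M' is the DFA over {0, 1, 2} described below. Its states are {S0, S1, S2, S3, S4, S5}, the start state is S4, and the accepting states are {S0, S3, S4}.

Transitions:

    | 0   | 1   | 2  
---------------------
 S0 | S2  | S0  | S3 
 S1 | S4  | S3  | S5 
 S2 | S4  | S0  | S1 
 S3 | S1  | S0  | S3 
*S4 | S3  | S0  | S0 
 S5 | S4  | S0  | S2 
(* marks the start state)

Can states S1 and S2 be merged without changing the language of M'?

Yes

P0 = {S0,S3,S4} | {S1,S2,S5}.
Split {S0,S3,S4} by δ(·,0) → {S0,S3} and {S4}.
The partition is now stable with 3 blocks: {S0,S3} | {S1,S2,S5} | {S4}.
S1 and S2 lie in the same block of the stable partition, so they are equivalent — no string distinguishes them.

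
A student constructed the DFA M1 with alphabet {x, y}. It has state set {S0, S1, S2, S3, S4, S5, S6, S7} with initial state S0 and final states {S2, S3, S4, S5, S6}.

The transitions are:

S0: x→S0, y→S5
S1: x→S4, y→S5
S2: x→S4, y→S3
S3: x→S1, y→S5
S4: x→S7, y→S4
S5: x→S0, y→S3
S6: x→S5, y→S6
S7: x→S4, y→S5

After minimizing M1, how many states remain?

5

First remove the unreachable states {S2,S6}; 6 states remain.
Initial partition by acceptance: {S3,S4,S5} | {S0,S1,S7}.
On input x, block {S0,S1,S7} splits into {S1,S7} and {S0}.
Split {S3,S4,S5} by δ(·,x) → {S3,S4} and {S5}.
Refine {S3,S4} on symbol y: members go to different blocks, giving {S3} and {S4}.
No further refinement is possible. Final partition (5 blocks): {S3} | {S1,S7} | {S0} | {S5} | {S4}.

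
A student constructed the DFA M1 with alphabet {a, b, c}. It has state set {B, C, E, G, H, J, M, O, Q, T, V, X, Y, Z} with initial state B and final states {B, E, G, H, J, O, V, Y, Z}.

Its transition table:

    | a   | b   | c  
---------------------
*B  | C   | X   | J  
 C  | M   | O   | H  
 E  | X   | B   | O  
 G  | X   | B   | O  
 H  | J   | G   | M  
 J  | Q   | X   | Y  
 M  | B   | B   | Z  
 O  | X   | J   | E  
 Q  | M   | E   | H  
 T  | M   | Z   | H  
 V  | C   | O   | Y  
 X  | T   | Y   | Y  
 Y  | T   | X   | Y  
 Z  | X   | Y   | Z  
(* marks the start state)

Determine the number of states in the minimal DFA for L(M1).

First remove the unreachable states {V}; 13 states remain.
Start with accepting vs non-accepting: {B,E,G,H,J,O,Y,Z} | {C,M,Q,T,X}.
Refine {B,E,G,H,J,O,Y,Z} on symbol a: members go to different blocks, giving {B,E,G,J,O,Y,Z} and {H}.
On input b, block {B,E,G,J,O,Y,Z} splits into {E,G,O,Z} and {B,J,Y}.
On input a, block {C,M,Q,T,X} splits into {C,Q,T,X} and {M}.
Split {C,Q,T,X} by δ(·,a) → {C,Q,T} and {X}.
Stable partition: {E,G,O,Z} | {C,Q,T} | {H} | {B,J,Y} | {M} | {X} — 6 equivalence classes.

6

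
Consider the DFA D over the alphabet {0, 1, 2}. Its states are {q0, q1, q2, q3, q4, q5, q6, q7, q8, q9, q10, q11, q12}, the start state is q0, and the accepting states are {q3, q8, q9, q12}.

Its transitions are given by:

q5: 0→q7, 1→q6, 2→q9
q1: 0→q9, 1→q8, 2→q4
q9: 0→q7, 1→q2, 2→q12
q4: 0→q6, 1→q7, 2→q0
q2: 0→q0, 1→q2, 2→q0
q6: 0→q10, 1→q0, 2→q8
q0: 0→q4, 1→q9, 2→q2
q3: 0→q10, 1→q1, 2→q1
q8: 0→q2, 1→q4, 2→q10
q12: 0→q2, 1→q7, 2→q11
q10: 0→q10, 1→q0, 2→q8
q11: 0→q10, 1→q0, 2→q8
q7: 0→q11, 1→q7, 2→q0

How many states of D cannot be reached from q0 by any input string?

BFS from q0 reaches {q0, q2, q4, q6, q7, q8, q9, q10, q11, q12}; the 3 state(s) q1, q3, q5 are never visited.

3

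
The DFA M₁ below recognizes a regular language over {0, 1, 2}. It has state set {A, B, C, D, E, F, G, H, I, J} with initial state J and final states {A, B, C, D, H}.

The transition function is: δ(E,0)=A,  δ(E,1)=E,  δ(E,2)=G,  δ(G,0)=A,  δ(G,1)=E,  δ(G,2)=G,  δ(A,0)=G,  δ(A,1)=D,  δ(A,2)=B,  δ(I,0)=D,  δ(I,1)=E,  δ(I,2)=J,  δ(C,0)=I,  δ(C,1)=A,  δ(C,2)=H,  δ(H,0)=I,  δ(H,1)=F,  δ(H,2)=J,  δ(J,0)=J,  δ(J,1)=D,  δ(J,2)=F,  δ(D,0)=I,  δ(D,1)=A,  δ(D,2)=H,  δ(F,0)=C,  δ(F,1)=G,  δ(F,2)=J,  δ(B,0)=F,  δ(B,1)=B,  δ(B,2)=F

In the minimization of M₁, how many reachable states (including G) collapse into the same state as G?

All states are reachable from the start state.
P0 = {A,B,C,D,H} | {E,F,G,I,J}.
Refine {A,B,C,D,H} on symbol 1: members go to different blocks, giving {A,B,C,D} and {H}.
Split {A,B,C,D} by δ(·,2) → {C,D} and {A} and {B}.
On input 0, block {E,F,G,I,J} splits into {E,G} and {F,I} and {J}.
The partition is now stable with 7 blocks: {C,D} | {E,G} | {H} | {A} | {B} | {F,I} | {J}.
State G belongs to the block {E,G}, which has 2 states.

2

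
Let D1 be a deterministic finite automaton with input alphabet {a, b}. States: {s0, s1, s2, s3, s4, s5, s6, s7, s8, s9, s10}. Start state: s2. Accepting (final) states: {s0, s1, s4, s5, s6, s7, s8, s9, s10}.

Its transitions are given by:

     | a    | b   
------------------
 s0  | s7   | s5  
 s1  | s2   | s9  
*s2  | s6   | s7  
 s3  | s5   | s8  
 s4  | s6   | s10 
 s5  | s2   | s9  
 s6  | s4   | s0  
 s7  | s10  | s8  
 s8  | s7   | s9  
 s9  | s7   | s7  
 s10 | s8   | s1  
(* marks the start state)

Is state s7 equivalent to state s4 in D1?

No

First remove the unreachable states {s3}; 10 states remain.
Initial partition by acceptance: {s0,s1,s4,s5,s6,s7,s8,s9,s10} | {s2}.
On input a, block {s0,s1,s4,s5,s6,s7,s8,s9,s10} splits into {s0,s4,s6,s7,s8,s9,s10} and {s1,s5}.
On input b, block {s0,s4,s6,s7,s8,s9,s10} splits into {s4,s6,s7,s8,s9} and {s0,s10}.
Split {s4,s6,s7,s8,s9} by δ(·,a) → {s4,s6,s8,s9} and {s7}.
On input a, block {s4,s6,s8,s9} splits into {s4,s6} and {s8,s9}.
On input a, block {s0,s10} splits into {s0} and {s10}.
On input b, block {s4,s6} splits into {s4} and {s6}.
Refine {s8,s9} on symbol b: members go to different blocks, giving {s8} and {s9}.
No further refinement is possible. Final partition (9 blocks): {s4} | {s2} | {s1,s5} | {s0} | {s7} | {s8} | {s10} | {s6} | {s9}.
s7 and s4 end up in different blocks, so they are distinguishable. For instance, the string 'aba' is accepted from only s4.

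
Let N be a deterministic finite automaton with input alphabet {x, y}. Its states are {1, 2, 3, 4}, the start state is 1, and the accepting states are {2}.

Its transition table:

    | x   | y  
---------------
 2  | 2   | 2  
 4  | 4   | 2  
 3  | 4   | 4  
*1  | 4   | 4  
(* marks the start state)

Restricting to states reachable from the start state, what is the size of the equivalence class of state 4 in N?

States {3} cannot be reached from the start state, so discard them.
Initial partition by acceptance: {2} | {1,4}.
On input y, block {1,4} splits into {1} and {4}.
The partition is now stable with 3 blocks: {2} | {1} | {4}.
The equivalence class containing 4 is {4}, of size 1.

1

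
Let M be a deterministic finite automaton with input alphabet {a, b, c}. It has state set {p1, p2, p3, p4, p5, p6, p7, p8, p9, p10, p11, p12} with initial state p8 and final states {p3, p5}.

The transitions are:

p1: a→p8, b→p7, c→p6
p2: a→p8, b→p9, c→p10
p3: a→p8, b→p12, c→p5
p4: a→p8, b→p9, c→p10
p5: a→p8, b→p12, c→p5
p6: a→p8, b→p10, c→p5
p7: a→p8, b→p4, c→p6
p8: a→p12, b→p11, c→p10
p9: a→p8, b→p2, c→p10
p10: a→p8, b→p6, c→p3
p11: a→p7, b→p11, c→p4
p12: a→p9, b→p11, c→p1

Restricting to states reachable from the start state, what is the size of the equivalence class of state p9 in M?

5

Every state is reachable, so we keep all 12.
Initial partition by acceptance: {p3,p5} | {p1,p2,p4,p6,p7,p8,p9,p10,p11,p12}.
Split {p1,p2,p4,p6,p7,p8,p9,p10,p11,p12} by δ(·,c) → {p1,p2,p4,p7,p8,p9,p11,p12} and {p6,p10}.
On input c, block {p1,p2,p4,p7,p8,p9,p11,p12} splits into {p1,p2,p4,p7,p8,p9} and {p11,p12}.
On input a, block {p1,p2,p4,p7,p8,p9} splits into {p1,p2,p4,p7,p9} and {p8}.
The partition is now stable with 5 blocks: {p3,p5} | {p1,p2,p4,p7,p9} | {p6,p10} | {p11,p12} | {p8}.
State p9 belongs to the block {p1,p2,p4,p7,p9}, which has 5 states.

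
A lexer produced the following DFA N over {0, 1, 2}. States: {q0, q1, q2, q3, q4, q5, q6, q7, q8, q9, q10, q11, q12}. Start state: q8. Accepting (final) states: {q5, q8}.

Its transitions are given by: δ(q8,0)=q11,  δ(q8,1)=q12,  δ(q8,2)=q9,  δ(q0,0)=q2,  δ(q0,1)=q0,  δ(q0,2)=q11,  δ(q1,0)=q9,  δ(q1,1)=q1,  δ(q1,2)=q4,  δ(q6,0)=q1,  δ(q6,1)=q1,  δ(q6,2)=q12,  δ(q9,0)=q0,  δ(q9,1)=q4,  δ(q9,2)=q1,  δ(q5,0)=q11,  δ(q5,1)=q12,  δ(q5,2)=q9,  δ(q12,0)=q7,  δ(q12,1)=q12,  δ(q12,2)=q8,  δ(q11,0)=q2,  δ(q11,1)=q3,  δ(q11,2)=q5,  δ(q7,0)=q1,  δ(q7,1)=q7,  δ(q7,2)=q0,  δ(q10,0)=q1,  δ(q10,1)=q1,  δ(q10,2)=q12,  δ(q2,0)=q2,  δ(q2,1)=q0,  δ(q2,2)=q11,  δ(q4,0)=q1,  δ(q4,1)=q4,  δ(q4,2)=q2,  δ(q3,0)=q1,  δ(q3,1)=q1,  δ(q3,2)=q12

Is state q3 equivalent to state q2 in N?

No

States {q6,q10} cannot be reached from the start state, so discard them.
P0 = {q5,q8} | {q0,q1,q2,q3,q4,q7,q9,q11,q12}.
On input 2, block {q0,q1,q2,q3,q4,q7,q9,q11,q12} splits into {q0,q1,q2,q3,q4,q7,q9} and {q11,q12}.
On input 2, block {q0,q1,q2,q3,q4,q7,q9} splits into {q1,q4,q7,q9} and {q0,q2,q3}.
On input 0, block {q1,q4,q7,q9} splits into {q1,q4,q7} and {q9}.
Refine {q1,q4,q7} on symbol 0: members go to different blocks, giving {q4,q7} and {q1}.
Refine {q11,q12} on symbol 0: members go to different blocks, giving {q11} and {q12}.
Split {q0,q2,q3} by δ(·,0) → {q0,q2} and {q3}.
Stable partition: {q5,q8} | {q4,q7} | {q11} | {q0,q2} | {q9} | {q1} | {q12} | {q3} — 8 equivalence classes.
q3 and q2 end up in different blocks, so they are distinguishable. For instance, the string '022' is accepted from only q2.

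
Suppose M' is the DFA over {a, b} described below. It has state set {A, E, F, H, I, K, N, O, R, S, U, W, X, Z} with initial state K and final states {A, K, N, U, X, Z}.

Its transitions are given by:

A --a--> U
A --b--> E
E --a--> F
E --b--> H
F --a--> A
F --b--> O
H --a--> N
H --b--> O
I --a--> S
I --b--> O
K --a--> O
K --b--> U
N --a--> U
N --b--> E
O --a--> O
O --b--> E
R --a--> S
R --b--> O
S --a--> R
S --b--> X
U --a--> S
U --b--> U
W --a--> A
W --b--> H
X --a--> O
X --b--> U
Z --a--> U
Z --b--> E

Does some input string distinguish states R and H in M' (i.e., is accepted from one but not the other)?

Yes

Reachable states from the start: {A,E,F,H,K,N,O,R,S,U,X}. Unreachable: {I,W,Z} — drop them.
Initial partition by acceptance: {A,K,N,U,X} | {E,F,H,O,R,S}.
Refine {A,K,N,U,X} on symbol a: members go to different blocks, giving {K,U,X} and {A,N}.
Refine {E,F,H,O,R,S} on symbol a: members go to different blocks, giving {E,O,R,S} and {F,H}.
Refine {E,O,R,S} on symbol a: members go to different blocks, giving {O,R,S} and {E}.
On input b, block {O,R,S} splits into {S} and {R} and {O}.
Split {K,U,X} by δ(·,a) → {K,X} and {U}.
The partition is now stable with 8 blocks: {K,X} | {S} | {A,N} | {F,H} | {E} | {R} | {O} | {U}.
R and H end up in different blocks, so they are distinguishable. For instance, the string 'a' is accepted from only H.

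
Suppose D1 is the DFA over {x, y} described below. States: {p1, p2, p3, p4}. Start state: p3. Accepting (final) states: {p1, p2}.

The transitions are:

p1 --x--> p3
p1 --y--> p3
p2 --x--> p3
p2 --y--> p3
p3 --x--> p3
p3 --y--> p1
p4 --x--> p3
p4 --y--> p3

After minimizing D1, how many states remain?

First remove the unreachable states {p2,p4}; 2 states remain.
P0 = {p1} | {p3}.
Stable partition: {p1} | {p3} — 2 equivalence classes.

2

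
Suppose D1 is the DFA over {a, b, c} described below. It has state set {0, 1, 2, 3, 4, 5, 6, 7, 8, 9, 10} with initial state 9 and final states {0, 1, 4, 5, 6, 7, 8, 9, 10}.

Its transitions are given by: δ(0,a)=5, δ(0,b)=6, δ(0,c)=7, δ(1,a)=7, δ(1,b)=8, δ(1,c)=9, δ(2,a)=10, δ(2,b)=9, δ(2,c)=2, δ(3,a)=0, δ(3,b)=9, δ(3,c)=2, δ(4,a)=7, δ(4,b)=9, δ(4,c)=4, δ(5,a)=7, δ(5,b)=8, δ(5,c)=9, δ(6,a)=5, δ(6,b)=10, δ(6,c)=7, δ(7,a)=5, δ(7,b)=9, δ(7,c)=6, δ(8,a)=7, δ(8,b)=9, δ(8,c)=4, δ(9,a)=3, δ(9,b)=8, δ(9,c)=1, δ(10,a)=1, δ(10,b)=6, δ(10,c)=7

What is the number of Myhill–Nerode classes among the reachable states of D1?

6

Every state is reachable, so we keep all 11.
Start with accepting vs non-accepting: {0,1,4,5,6,7,8,9,10} | {2,3}.
Refine {0,1,4,5,6,7,8,9,10} on symbol a: members go to different blocks, giving {0,1,4,5,6,7,8,10} and {9}.
On input b, block {0,1,4,5,6,7,8,10} splits into {0,1,5,6,10} and {4,7,8}.
Refine {0,1,5,6,10} on symbol a: members go to different blocks, giving {0,6,10} and {1,5}.
On input a, block {4,7,8} splits into {4,8} and {7}.
The partition is now stable with 6 blocks: {0,6,10} | {2,3} | {9} | {4,8} | {1,5} | {7}.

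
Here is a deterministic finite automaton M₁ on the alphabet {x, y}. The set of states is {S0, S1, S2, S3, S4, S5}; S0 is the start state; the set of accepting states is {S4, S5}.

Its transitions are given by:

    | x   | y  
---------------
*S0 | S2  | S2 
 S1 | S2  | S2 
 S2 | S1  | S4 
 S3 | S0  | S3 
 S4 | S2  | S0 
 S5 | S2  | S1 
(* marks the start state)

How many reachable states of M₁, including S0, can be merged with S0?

Reachable states from the start: {S0,S1,S2,S4}. Unreachable: {S3,S5} — drop them.
Start with accepting vs non-accepting: {S4} | {S0,S1,S2}.
On input y, block {S0,S1,S2} splits into {S0,S1} and {S2}.
Stable partition: {S4} | {S0,S1} | {S2} — 3 equivalence classes.
State S0 belongs to the block {S0,S1}, which has 2 states.

2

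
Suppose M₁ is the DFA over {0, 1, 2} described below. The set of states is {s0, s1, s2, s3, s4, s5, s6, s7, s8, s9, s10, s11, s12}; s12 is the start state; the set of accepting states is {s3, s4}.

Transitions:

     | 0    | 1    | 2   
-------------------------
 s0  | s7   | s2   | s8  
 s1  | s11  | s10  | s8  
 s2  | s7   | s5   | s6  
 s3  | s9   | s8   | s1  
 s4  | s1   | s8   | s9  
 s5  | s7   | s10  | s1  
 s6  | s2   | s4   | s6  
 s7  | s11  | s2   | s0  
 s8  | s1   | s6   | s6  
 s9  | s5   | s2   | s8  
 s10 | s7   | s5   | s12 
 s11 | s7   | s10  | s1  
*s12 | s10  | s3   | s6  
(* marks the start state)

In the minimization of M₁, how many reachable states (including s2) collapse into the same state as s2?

P0 = {s3,s4} | {s0,s1,s2,s5,s6,s7,s8,s9,s10,s11,s12}.
Refine {s0,s1,s2,s5,s6,s7,s8,s9,s10,s11,s12} on symbol 1: members go to different blocks, giving {s0,s1,s2,s5,s7,s8,s9,s10,s11} and {s6,s12}.
Refine {s0,s1,s2,s5,s7,s8,s9,s10,s11} on symbol 1: members go to different blocks, giving {s0,s1,s2,s5,s7,s9,s10,s11} and {s8}.
On input 2, block {s0,s1,s2,s5,s7,s9,s10,s11} splits into {s0,s1,s9} and {s5,s7,s11} and {s2,s10}.
Stable partition: {s3,s4} | {s0,s1,s9} | {s6,s12} | {s8} | {s5,s7,s11} | {s2,s10} — 6 equivalence classes.
The equivalence class containing s2 is {s2,s10}, of size 2.

2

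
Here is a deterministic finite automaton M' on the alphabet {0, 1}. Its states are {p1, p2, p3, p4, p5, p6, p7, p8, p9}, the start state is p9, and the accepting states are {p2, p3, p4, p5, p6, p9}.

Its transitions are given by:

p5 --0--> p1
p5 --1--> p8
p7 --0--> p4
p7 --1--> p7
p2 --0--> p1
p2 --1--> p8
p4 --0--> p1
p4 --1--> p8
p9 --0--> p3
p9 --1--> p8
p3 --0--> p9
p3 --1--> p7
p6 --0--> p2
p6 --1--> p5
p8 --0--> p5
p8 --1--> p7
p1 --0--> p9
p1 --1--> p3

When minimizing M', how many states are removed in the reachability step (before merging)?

2

No path from p9 leads to p2, p6; the other 7 states are all reachable.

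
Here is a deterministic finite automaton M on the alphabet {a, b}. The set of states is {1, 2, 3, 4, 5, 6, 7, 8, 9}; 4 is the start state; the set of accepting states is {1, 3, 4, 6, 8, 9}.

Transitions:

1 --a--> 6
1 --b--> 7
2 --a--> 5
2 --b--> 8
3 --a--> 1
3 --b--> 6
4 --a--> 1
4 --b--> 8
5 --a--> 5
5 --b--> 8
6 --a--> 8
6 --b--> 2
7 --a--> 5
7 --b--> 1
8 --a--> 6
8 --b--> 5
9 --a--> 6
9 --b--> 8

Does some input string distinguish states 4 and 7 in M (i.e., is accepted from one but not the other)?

Yes

First remove the unreachable states {3,9}; 7 states remain.
P0 = {1,4,6,8} | {2,5,7}.
Refine {1,4,6,8} on symbol b: members go to different blocks, giving {1,6,8} and {4}.
No further refinement is possible. Final partition (3 blocks): {1,6,8} | {2,5,7} | {4}.
4 and 7 end up in different blocks, so they are distinguishable. For instance, the string 'ε' is accepted from only 4.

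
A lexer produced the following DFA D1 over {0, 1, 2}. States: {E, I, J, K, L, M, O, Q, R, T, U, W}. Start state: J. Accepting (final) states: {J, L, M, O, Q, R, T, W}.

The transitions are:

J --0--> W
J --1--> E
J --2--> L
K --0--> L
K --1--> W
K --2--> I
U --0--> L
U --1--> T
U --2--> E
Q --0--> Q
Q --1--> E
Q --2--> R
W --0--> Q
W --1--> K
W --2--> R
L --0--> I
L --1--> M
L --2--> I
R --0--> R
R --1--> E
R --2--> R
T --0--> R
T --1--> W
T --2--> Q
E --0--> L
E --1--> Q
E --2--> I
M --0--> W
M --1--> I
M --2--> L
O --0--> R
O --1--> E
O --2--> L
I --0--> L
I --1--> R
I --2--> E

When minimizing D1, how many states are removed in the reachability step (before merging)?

No path from J leads to O, T, U; the other 9 states are all reachable.

3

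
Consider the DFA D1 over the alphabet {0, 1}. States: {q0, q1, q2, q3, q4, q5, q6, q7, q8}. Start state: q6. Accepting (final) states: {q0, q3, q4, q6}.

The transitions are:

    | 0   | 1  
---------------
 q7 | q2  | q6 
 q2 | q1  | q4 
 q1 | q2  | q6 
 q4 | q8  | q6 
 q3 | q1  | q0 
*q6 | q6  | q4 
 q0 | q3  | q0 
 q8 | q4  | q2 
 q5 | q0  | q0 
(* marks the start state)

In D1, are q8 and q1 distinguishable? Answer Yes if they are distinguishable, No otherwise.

Yes

States {q0,q3,q5,q7} cannot be reached from the start state, so discard them.
P0 = {q4,q6} | {q1,q2,q8}.
Refine {q4,q6} on symbol 0: members go to different blocks, giving {q4} and {q6}.
Refine {q1,q2,q8} on symbol 0: members go to different blocks, giving {q1,q2} and {q8}.
Split {q1,q2} by δ(·,1) → {q1} and {q2}.
Stable partition: {q4} | {q1} | {q6} | {q8} | {q2} — 5 equivalence classes.
q8 and q1 end up in different blocks, so they are distinguishable. For instance, the string '0' is accepted from only q8.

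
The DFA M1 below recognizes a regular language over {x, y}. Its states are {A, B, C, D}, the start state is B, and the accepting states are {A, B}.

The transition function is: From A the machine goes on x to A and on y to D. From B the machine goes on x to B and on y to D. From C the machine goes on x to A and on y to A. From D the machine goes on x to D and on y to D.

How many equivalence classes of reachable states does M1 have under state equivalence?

2

Reachable states from the start: {B,D}. Unreachable: {A,C} — drop them.
Initial partition by acceptance: {B} | {D}.
The partition is now stable with 2 blocks: {B} | {D}.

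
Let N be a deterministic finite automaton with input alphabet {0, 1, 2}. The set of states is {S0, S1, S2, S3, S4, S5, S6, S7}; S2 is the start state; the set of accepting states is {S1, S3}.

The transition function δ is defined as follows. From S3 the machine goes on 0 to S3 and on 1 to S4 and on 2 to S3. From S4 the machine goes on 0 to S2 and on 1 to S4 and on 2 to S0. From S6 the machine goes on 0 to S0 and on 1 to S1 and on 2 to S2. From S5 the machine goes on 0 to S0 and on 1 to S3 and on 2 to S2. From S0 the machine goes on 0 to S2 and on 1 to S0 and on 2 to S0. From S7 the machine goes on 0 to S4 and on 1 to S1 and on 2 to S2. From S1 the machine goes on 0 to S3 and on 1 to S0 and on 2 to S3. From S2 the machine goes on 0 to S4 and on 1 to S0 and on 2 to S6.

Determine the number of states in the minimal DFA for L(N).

4

First remove the unreachable states {S5,S7}; 6 states remain.
Initial partition by acceptance: {S1,S3} | {S0,S2,S4,S6}.
Split {S0,S2,S4,S6} by δ(·,1) → {S0,S2,S4} and {S6}.
Refine {S0,S2,S4} on symbol 2: members go to different blocks, giving {S0,S4} and {S2}.
No further refinement is possible. Final partition (4 blocks): {S1,S3} | {S0,S4} | {S6} | {S2}.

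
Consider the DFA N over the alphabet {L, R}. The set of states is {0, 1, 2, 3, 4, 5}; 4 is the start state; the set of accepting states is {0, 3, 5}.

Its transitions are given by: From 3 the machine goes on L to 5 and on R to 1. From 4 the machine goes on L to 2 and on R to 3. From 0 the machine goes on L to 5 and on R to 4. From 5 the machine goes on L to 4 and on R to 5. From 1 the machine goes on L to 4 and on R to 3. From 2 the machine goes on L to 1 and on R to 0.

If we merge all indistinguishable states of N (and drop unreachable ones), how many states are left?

3

All states are reachable from the start state.
Start with accepting vs non-accepting: {0,3,5} | {1,2,4}.
Split {0,3,5} by δ(·,L) → {0,3} and {5}.
Stable partition: {0,3} | {1,2,4} | {5} — 3 equivalence classes.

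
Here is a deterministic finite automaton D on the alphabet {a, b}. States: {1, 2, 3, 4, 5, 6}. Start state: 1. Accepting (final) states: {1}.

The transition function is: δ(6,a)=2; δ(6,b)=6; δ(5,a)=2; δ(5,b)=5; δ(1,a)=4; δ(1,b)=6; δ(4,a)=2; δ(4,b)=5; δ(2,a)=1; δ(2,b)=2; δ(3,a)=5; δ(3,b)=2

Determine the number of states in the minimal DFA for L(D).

3

States {3} cannot be reached from the start state, so discard them.
Start with accepting vs non-accepting: {1} | {2,4,5,6}.
Split {2,4,5,6} by δ(·,a) → {4,5,6} and {2}.
Stable partition: {1} | {4,5,6} | {2} — 3 equivalence classes.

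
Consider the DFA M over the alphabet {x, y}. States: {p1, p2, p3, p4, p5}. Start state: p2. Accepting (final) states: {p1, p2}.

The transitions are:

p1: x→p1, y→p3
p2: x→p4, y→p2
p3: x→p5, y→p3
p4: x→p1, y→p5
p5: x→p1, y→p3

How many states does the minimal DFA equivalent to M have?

5

Initial partition by acceptance: {p1,p2} | {p3,p4,p5}.
Refine {p1,p2} on symbol x: members go to different blocks, giving {p1} and {p2}.
Refine {p3,p4,p5} on symbol x: members go to different blocks, giving {p4,p5} and {p3}.
On input y, block {p4,p5} splits into {p4} and {p5}.
Stable partition: {p1} | {p4} | {p2} | {p3} | {p5} — 5 equivalence classes.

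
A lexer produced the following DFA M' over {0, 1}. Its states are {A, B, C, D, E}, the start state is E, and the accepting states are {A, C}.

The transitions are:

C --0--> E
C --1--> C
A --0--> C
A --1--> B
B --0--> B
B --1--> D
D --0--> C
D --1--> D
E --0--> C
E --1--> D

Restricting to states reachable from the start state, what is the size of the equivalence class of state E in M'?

Reachable states from the start: {C,D,E}. Unreachable: {A,B} — drop them.
Initial partition by acceptance: {C} | {D,E}.
Stable partition: {C} | {D,E} — 2 equivalence classes.
The equivalence class containing E is {D,E}, of size 2.

2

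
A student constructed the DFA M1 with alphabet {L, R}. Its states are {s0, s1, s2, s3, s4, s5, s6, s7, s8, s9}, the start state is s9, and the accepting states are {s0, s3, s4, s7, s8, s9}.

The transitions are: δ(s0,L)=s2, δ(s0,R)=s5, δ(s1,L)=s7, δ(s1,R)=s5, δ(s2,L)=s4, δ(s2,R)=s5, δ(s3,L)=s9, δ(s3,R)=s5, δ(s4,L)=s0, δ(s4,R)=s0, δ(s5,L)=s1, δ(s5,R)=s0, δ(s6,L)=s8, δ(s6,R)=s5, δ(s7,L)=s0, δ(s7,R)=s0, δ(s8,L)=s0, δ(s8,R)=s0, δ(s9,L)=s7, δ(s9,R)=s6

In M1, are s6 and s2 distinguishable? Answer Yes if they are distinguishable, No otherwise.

Reachable states from the start: {s0,s1,s2,s4,s5,s6,s7,s8,s9}. Unreachable: {s3} — drop them.
P0 = {s0,s4,s7,s8,s9} | {s1,s2,s5,s6}.
Refine {s0,s4,s7,s8,s9} on symbol L: members go to different blocks, giving {s4,s7,s8,s9} and {s0}.
Refine {s4,s7,s8,s9} on symbol L: members go to different blocks, giving {s4,s7,s8} and {s9}.
Split {s1,s2,s5,s6} by δ(·,L) → {s1,s2,s6} and {s5}.
No further refinement is possible. Final partition (5 blocks): {s4,s7,s8} | {s1,s2,s6} | {s0} | {s9} | {s5}.
s6 and s2 lie in the same block of the stable partition, so they are equivalent — no string distinguishes them.

No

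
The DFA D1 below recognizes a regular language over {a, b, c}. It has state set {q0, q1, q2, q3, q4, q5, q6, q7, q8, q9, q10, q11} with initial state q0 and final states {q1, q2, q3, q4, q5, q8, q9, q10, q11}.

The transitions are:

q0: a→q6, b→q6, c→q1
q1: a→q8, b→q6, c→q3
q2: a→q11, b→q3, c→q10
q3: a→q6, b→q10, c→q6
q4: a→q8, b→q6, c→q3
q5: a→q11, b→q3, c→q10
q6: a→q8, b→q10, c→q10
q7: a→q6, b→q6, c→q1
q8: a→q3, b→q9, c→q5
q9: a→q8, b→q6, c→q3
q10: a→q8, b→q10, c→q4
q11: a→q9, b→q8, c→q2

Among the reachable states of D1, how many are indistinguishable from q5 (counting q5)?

First remove the unreachable states {q7}; 11 states remain.
Start with accepting vs non-accepting: {q1,q2,q3,q4,q5,q8,q9,q10,q11} | {q0,q6}.
On input a, block {q1,q2,q3,q4,q5,q8,q9,q10,q11} splits into {q1,q2,q4,q5,q8,q9,q10,q11} and {q3}.
Refine {q1,q2,q4,q5,q8,q9,q10,q11} on symbol a: members go to different blocks, giving {q1,q2,q4,q5,q9,q10,q11} and {q8}.
On input a, block {q1,q2,q4,q5,q9,q10,q11} splits into {q1,q4,q9,q10} and {q2,q5,q11}.
Split {q1,q4,q9,q10} by δ(·,b) → {q1,q4,q9} and {q10}.
On input a, block {q0,q6} splits into {q0} and {q6}.
On input a, block {q2,q5,q11} splits into {q2,q5} and {q11}.
No further refinement is possible. Final partition (8 blocks): {q1,q4,q9} | {q0} | {q3} | {q8} | {q2,q5} | {q10} | {q6} | {q11}.
The equivalence class containing q5 is {q2,q5}, of size 2.

2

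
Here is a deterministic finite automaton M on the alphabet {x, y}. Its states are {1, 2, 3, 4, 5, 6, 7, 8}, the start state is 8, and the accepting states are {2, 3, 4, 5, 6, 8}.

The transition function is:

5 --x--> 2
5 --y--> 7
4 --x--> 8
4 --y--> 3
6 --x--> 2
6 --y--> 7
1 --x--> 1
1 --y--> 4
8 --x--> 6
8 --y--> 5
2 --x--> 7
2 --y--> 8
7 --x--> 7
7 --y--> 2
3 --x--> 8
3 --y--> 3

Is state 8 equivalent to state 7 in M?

Reachable states from the start: {2,5,6,7,8}. Unreachable: {1,3,4} — drop them.
Start with accepting vs non-accepting: {2,5,6,8} | {7}.
On input x, block {2,5,6,8} splits into {5,6,8} and {2}.
Refine {5,6,8} on symbol x: members go to different blocks, giving {5,6} and {8}.
Stable partition: {5,6} | {7} | {2} | {8} — 4 equivalence classes.
8 and 7 end up in different blocks, so they are distinguishable. For instance, the string 'ε' is accepted from only 8.

No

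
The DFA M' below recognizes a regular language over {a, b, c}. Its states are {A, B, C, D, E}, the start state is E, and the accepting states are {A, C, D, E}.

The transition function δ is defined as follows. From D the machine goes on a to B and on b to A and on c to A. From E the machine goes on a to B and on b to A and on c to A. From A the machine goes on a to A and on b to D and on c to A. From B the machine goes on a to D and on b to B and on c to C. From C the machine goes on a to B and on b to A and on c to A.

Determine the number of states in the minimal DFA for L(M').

3

Every state is reachable, so we keep all 5.
P0 = {A,C,D,E} | {B}.
Split {A,C,D,E} by δ(·,a) → {C,D,E} and {A}.
Stable partition: {C,D,E} | {B} | {A} — 3 equivalence classes.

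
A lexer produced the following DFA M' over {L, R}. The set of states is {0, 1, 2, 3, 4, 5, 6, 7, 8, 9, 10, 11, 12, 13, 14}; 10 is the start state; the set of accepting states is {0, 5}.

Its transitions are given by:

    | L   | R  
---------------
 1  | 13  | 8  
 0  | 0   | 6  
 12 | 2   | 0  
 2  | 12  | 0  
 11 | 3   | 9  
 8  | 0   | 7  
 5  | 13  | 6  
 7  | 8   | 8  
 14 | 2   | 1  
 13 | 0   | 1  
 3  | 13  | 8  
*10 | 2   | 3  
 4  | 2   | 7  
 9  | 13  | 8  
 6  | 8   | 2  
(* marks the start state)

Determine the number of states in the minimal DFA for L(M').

6

States {4,5,9,11,14} cannot be reached from the start state, so discard them.
P0 = {0} | {1,2,3,6,7,8,10,12,13}.
On input L, block {1,2,3,6,7,8,10,12,13} splits into {1,2,3,6,7,10,12} and {8,13}.
On input L, block {1,2,3,6,7,10,12} splits into {1,3,6,7} and {2,10,12}.
On input R, block {1,3,6,7} splits into {1,3,7} and {6}.
On input R, block {2,10,12} splits into {2,12} and {10}.
Stable partition: {0} | {1,3,7} | {8,13} | {2,12} | {6} | {10} — 6 equivalence classes.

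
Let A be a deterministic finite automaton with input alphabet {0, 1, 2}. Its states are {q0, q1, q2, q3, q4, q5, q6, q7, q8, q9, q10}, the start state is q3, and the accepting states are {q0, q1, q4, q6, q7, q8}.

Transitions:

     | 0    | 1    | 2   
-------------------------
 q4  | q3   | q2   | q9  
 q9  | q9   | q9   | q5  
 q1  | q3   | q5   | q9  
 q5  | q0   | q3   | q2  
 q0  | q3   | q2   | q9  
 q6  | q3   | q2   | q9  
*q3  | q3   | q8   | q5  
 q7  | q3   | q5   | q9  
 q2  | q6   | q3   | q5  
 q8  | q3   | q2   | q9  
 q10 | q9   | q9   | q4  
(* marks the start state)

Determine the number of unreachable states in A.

4

BFS from q3 reaches {q0, q2, q3, q5, q6, q8, q9}; the 4 state(s) q1, q4, q7, q10 are never visited.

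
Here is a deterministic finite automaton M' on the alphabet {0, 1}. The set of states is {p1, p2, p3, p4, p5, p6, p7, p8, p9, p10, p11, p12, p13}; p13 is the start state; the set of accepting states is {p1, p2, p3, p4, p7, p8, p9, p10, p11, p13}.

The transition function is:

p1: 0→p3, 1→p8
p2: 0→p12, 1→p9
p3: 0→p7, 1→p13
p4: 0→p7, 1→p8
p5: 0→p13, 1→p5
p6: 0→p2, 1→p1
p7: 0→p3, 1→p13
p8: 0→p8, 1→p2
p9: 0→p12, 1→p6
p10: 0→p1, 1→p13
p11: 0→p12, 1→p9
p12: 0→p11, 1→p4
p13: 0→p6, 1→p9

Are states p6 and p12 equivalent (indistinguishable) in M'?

States {p5,p10} cannot be reached from the start state, so discard them.
Start with accepting vs non-accepting: {p1,p2,p3,p4,p7,p8,p9,p11,p13} | {p6,p12}.
Refine {p1,p2,p3,p4,p7,p8,p9,p11,p13} on symbol 0: members go to different blocks, giving {p1,p3,p4,p7,p8} and {p2,p9,p11,p13}.
On input 1, block {p1,p3,p4,p7,p8} splits into {p3,p7,p8} and {p1,p4}.
On input 1, block {p2,p9,p11,p13} splits into {p2,p11,p13} and {p9}.
Stable partition: {p3,p7,p8} | {p6,p12} | {p2,p11,p13} | {p1,p4} | {p9} — 5 equivalence classes.
p6 and p12 lie in the same block of the stable partition, so they are equivalent — no string distinguishes them.

Yes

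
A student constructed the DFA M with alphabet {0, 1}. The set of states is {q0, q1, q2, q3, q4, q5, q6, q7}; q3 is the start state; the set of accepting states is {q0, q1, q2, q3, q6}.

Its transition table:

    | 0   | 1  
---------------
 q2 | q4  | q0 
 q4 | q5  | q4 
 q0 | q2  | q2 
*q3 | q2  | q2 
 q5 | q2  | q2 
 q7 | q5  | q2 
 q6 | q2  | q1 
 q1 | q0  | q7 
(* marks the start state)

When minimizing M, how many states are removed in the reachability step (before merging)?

3

No path from q3 leads to q1, q6, q7; the other 5 states are all reachable.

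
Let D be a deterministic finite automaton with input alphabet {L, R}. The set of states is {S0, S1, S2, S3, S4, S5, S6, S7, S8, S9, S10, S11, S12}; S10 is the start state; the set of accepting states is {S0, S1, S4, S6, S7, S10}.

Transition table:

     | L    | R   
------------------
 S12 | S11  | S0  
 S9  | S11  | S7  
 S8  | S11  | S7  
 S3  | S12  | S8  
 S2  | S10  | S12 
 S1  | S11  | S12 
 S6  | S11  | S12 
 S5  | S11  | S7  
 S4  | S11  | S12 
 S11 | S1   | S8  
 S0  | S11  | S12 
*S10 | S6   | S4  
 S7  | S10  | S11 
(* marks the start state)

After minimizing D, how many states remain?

First remove the unreachable states {S2,S3,S5,S9}; 9 states remain.
P0 = {S0,S1,S4,S6,S7,S10} | {S8,S11,S12}.
Split {S0,S1,S4,S6,S7,S10} by δ(·,L) → {S0,S1,S4,S6} and {S7,S10}.
On input L, block {S8,S11,S12} splits into {S8,S12} and {S11}.
On input R, block {S8,S12} splits into {S8} and {S12}.
On input L, block {S7,S10} splits into {S7} and {S10}.
No further refinement is possible. Final partition (6 blocks): {S0,S1,S4,S6} | {S8} | {S7} | {S11} | {S12} | {S10}.

6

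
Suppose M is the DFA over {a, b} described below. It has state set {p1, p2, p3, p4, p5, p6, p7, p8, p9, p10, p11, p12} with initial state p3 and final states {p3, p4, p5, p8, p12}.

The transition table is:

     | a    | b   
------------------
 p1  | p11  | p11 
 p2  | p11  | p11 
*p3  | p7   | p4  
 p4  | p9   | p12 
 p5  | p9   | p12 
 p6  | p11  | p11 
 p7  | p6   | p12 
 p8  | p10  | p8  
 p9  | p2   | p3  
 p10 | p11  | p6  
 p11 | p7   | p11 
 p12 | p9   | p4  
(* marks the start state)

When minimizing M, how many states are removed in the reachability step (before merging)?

No path from p3 leads to p1, p5, p8, p10; the other 8 states are all reachable.

4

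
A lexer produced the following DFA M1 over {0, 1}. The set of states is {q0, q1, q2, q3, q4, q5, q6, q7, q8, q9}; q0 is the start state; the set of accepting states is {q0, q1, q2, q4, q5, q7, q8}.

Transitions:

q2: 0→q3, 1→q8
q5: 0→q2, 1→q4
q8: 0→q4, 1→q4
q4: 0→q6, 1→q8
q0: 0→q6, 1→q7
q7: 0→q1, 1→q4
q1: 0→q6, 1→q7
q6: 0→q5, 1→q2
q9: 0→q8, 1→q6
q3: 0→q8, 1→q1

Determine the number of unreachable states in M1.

1

BFS from q0 reaches {q0, q1, q2, q3, q4, q5, q6, q7, q8}; the 1 state(s) q9 are never visited.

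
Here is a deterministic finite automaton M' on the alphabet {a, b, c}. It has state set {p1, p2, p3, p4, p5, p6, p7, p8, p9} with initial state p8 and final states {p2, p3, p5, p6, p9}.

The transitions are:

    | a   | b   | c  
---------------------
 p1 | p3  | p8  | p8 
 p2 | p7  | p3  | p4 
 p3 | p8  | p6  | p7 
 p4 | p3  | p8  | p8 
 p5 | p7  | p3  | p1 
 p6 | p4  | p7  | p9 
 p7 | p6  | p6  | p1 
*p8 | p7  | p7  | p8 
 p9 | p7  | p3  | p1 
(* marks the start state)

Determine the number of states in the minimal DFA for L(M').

6

States {p2,p5} cannot be reached from the start state, so discard them.
P0 = {p3,p6,p9} | {p1,p4,p7,p8}.
Refine {p3,p6,p9} on symbol b: members go to different blocks, giving {p3,p9} and {p6}.
Split {p3,p9} by δ(·,b) → {p3} and {p9}.
Split {p1,p4,p7,p8} by δ(·,a) → {p1,p4} and {p7} and {p8}.
Stable partition: {p3} | {p1,p4} | {p6} | {p9} | {p7} | {p8} — 6 equivalence classes.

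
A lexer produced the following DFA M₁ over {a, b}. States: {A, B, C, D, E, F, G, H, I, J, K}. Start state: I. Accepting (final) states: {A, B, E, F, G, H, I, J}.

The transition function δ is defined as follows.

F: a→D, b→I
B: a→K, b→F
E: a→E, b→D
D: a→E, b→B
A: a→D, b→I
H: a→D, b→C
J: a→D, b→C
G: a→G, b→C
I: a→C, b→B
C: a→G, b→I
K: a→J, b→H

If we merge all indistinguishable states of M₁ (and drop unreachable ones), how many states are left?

9

States {A} cannot be reached from the start state, so discard them.
P0 = {B,E,F,G,H,I,J} | {C,D,K}.
Refine {B,E,F,G,H,I,J} on symbol a: members go to different blocks, giving {B,F,H,I,J} and {E,G}.
Refine {B,F,H,I,J} on symbol b: members go to different blocks, giving {B,F,I} and {H,J}.
On input a, block {C,D,K} splits into {C,D} and {K}.
On input a, block {B,F,I} splits into {F,I} and {B}.
Refine {F,I} on symbol b: members go to different blocks, giving {F} and {I}.
Refine {C,D} on symbol b: members go to different blocks, giving {C} and {D}.
Split {E,G} by δ(·,b) → {E} and {G}.
The partition is now stable with 9 blocks: {F} | {C} | {E} | {H,J} | {K} | {B} | {I} | {D} | {G}.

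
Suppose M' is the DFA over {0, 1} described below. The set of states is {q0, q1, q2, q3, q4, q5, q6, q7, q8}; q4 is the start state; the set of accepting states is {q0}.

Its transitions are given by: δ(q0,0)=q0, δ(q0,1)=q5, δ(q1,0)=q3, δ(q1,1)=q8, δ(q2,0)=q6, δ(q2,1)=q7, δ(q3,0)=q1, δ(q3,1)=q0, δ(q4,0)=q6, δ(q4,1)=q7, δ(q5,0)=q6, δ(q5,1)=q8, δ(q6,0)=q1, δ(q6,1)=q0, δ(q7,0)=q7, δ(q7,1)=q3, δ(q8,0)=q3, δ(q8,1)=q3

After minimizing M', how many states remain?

6

First remove the unreachable states {q2}; 8 states remain.
Initial partition by acceptance: {q0} | {q1,q3,q4,q5,q6,q7,q8}.
On input 1, block {q1,q3,q4,q5,q6,q7,q8} splits into {q1,q4,q5,q7,q8} and {q3,q6}.
On input 0, block {q1,q4,q5,q7,q8} splits into {q1,q4,q5,q8} and {q7}.
Refine {q1,q4,q5,q8} on symbol 1: members go to different blocks, giving {q1,q5} and {q4} and {q8}.
Stable partition: {q0} | {q1,q5} | {q3,q6} | {q7} | {q4} | {q8} — 6 equivalence classes.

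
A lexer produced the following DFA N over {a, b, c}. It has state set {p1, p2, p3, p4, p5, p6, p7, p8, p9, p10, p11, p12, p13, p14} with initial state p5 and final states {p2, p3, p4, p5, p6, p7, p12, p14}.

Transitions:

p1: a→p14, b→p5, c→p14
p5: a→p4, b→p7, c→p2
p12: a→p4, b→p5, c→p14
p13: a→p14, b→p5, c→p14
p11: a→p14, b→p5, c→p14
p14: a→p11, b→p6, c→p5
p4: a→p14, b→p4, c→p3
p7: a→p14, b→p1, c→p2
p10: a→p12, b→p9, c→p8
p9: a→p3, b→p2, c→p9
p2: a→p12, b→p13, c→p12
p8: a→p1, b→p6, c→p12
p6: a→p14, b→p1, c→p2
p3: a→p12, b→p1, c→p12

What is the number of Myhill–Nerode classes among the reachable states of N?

7

States {p8,p9,p10} cannot be reached from the start state, so discard them.
P0 = {p2,p3,p4,p5,p6,p7,p12,p14} | {p1,p11,p13}.
On input a, block {p2,p3,p4,p5,p6,p7,p12,p14} splits into {p2,p3,p4,p5,p6,p7,p12} and {p14}.
On input a, block {p2,p3,p4,p5,p6,p7,p12} splits into {p2,p3,p5,p12} and {p4,p6,p7}.
Split {p2,p3,p5,p12} by δ(·,a) → {p2,p3} and {p5,p12}.
On input b, block {p4,p6,p7} splits into {p6,p7} and {p4}.
Refine {p5,p12} on symbol b: members go to different blocks, giving {p5} and {p12}.
The partition is now stable with 7 blocks: {p2,p3} | {p1,p11,p13} | {p14} | {p6,p7} | {p5} | {p4} | {p12}.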